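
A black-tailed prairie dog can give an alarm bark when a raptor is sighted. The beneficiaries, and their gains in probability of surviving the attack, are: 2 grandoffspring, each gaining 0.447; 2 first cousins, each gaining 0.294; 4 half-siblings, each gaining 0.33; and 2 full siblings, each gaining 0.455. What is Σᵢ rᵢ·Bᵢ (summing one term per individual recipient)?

1.082

r to a grandoffspring = 1/4 (two parent–offspring links: r = (1/2)^2 = 1/4).
r to a first cousin = 0.125 (first cousins share one grandparent pair — two paths of length 4: r = 2·(1/2)^4 = 1/8).
r to a half-sibling = 0.25 (half-sibs share one parent — one path of length 2: r = (1/2)^2 = 1/4).
r to a full sibling = 1/2 (full sibs share both parents — two paths of length 2: r = 2·(1/2)^2 = 1/2).
Summing one r·B term per recipient: 2·0.25·0.447 + 2·0.125·0.294 + 4·0.25·0.33 + 2·0.5·0.455 = 1.082.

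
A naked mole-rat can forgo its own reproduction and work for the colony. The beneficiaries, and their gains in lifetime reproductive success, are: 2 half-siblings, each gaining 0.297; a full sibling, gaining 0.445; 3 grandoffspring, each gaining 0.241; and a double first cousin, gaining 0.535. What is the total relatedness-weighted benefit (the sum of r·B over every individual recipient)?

0.6855

r to a half-sibling = 1/4 (half-sibs share one parent — one path of length 2: r = (1/2)^2 = 1/4).
r to a full sibling = 1/2 (full sibs share both parents — two paths of length 2: r = 2·(1/2)^2 = 1/2).
r to a grandoffspring = 0.25 (two parent–offspring links: r = (1/2)^2 = 1/4).
r to a double first cousin = 0.25 (double first cousins share both grandparent pairs — four paths of length 4: r = 4·(1/2)^4 = 1/4).
Summing one r·B term per recipient: 2·0.25·0.297 + 1·0.5·0.445 + 3·0.25·0.241 + 1·0.25·0.535 = 0.6855.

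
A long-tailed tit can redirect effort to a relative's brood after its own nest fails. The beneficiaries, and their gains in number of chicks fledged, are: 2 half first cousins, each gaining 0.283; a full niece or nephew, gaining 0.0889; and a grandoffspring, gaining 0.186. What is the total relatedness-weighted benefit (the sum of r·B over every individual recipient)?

r to a half first cousin = 0.0625 (half first cousins share one grandparent — one path of length 4: r = (1/2)^4 = 1/16).
r to a full niece or nephew = 1/4 (full aunt/uncle↔niece/nephew: two paths of length 3 through the shared grandparent pair: r = 2·(1/2)^3 = 1/4).
r to a grandoffspring = 1/4 (two parent–offspring links: r = (1/2)^2 = 1/4).
Summing one r·B term per recipient: 2·0.0625·0.283 + 1·0.25·0.0889 + 1·0.25·0.186 = 0.1041.

0.1041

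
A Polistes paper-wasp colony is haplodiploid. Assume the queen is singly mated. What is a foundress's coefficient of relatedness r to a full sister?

Haplodiploid full sisters inherit their father's entire haploid genome identically (contributing 1/2) and on average half of their mother's contribution (1/2 · 1/2 = 1/4); r = 1/2 + 1/4 = 3/4.

0.75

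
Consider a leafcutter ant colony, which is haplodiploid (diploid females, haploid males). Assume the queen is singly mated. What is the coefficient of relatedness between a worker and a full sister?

Haplodiploid full sisters inherit their father's entire haploid genome identically (contributing 1/2) and on average half of their mother's contribution (1/2 · 1/2 = 1/4); r = 1/2 + 1/4 = 3/4.

0.75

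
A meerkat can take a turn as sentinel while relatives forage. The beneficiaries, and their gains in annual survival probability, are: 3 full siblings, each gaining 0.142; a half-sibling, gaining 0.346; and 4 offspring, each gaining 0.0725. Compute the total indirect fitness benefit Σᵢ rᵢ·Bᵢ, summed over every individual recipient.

r to a full sibling = 0.5 (full sibs share both parents — two paths of length 2: r = 2·(1/2)^2 = 1/2).
r to a half-sibling = 0.25 (half-sibs share one parent — one path of length 2: r = (1/2)^2 = 1/4).
r to an offspring = 0.5 (one parent–offspring link: r = (1/2)^1 = 1/2).
Summing one r·B term per recipient: 3·0.5·0.142 + 1·0.25·0.346 + 4·0.5·0.0725 = 0.4445.

0.4445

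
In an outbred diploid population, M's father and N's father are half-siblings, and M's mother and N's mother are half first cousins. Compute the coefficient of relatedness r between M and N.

0.078125

Independent pedigree routes through distinct common ancestors add.
M and N are related in two ways: half first cousins through their fathers (r = 1/16) and half second cousins through their mothers (r = 1/64).
r = 1/16 + 1/64 = 0.078125.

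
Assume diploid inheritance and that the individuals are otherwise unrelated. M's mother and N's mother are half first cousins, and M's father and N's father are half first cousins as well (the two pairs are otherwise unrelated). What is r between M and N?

Wright's path rule: contributions from independent ancestry routes add.
M and N are related in two ways: half second cousins through their mothers (r = 1/64) and half second cousins through their fathers (r = 1/64).
r = 1/64 + 1/64 = 1/32 = 0.03125.

0.03125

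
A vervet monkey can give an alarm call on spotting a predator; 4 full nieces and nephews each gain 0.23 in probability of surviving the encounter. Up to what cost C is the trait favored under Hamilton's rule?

r to a full niece or nephew = 1/4 (full aunt/uncle↔niece/nephew: two paths of length 3 through the shared grandparent pair: r = 2·(1/2)^3 = 1/4).
Hamilton's rule: n·r·B > C, so the trait is favored while C < n·r·B = 4·0.25·0.23 = 0.23.

0.23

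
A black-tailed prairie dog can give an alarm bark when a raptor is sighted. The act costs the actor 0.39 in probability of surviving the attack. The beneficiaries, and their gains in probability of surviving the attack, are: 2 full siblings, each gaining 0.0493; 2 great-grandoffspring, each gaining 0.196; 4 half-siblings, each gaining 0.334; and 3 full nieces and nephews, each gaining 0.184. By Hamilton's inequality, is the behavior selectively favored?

Yes

Hamilton's rule: the trait is favored when the sum of r·B over every recipient exceeds the actor's cost C.
r to a full sibling = 0.5 (full sibs share both parents — two paths of length 2: r = 2·(1/2)^2 = 1/2).
r to a great-grandoffspring = 0.125 (three parent–offspring links: r = (1/2)^3 = 1/8).
r to a half-sibling = 1/4 (half-sibs share one parent — one path of length 2: r = (1/2)^2 = 1/4).
r to a full niece or nephew = 1/4 (full aunt/uncle↔niece/nephew: two paths of length 3 through the shared grandparent pair: r = 2·(1/2)^3 = 1/4).
Summing one r·B term per recipient: 2·0.5·0.0493 + 2·0.125·0.196 + 4·0.25·0.334 + 3·0.25·0.184 = 0.5703.
0.5703 > 0.39: the indirect benefit exceeds the cost.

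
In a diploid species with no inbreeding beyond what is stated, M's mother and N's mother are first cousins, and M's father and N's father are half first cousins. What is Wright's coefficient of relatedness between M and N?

Independent pedigree routes through distinct common ancestors add.
M and N are related in two ways: second cousins through their mothers (r = 1/32) and half second cousins through their fathers (r = 1/64).
r = 1/32 + 1/64 = 3/64 = 0.046875.

0.046875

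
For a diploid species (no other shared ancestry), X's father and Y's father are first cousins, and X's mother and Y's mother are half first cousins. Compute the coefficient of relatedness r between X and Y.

0.046875

Relatedness sums over independent paths through distinct common ancestors.
X and Y are related in two ways: second cousins through their fathers (r = 1/32) and half second cousins through their mothers (r = 1/64).
r = 1/32 + 1/64 = 0.046875.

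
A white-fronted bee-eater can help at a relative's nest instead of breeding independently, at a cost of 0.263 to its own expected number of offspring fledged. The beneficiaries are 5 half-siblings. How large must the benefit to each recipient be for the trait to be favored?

0.2104

r to a half-sibling = 0.25 (half-sibs share one parent — one path of length 2: r = (1/2)^2 = 1/4).
Hamilton's rule with n recipients of equal r: n·r·B > C, so B > C/(n·r) = 0.263/(5·0.25) = 0.2104.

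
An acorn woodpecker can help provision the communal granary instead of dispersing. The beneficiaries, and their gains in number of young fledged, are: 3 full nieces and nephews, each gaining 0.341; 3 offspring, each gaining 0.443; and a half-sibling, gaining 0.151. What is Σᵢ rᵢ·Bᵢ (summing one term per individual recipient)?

0.958

r to a full niece or nephew = 0.25 (full aunt/uncle↔niece/nephew: two paths of length 3 through the shared grandparent pair: r = 2·(1/2)^3 = 1/4).
r to an offspring = 1/2 (one parent–offspring link: r = (1/2)^1 = 1/2).
r to a half-sibling = 1/4 (half-sibs share one parent — one path of length 2: r = (1/2)^2 = 1/4).
Summing one r·B term per recipient: 3·0.25·0.341 + 3·0.5·0.443 + 1·0.25·0.151 = 0.958.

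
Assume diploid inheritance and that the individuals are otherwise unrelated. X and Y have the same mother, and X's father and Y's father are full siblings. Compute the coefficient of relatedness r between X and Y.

0.375

Wright's path rule: contributions from independent ancestry routes add.
X and Y are related in two ways: half-sibs through their shared mother (r = 1/4) and first cousins through their fathers (r = 1/8).
r = 1/4 + 1/8 = 3/8 = 0.375.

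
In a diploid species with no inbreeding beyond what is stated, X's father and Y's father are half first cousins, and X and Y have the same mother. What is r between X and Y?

Wright's path rule: contributions from independent ancestry routes add.
X and Y are related in two ways: half second cousins through their fathers (r = 1/64) and half-sibs through their shared mother (r = 1/4).
r = 1/64 + 1/4 = 0.265625.

0.265625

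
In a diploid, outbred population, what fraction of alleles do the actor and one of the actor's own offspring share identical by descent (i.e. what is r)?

Each parent–offspring link contributes a factor of 1/2, and independent paths through distinct common ancestors add.
One parent–offspring link: r = (1/2)^1 = 1/2.

0.5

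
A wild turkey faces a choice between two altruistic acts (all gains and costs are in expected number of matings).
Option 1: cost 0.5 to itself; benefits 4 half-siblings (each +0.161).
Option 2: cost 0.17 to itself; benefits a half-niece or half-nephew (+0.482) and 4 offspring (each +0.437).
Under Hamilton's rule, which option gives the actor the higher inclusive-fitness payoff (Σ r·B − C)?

Option 2

Option 1: r to a half-sibling = 0.25.
Option 1: Σ r·B − C = (4·0.25·0.161) − 0.5 = -0.339.
Option 2: r to a half-niece or half-nephew = 0.125.
Option 2: r to an offspring = 0.5.
Option 2: Σ r·B − C = (1·0.125·0.482 + 4·0.5·0.437) − 0.17 = 0.76425.
Option 2 has the higher net inclusive-fitness payoff.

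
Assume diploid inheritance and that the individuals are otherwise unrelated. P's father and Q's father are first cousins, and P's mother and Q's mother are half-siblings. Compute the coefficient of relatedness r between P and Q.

Independent pedigree routes through distinct common ancestors add.
P and Q are related in two ways: second cousins through their fathers (r = 1/32) and half first cousins through their mothers (r = 1/16).
r = 1/32 + 1/16 = 0.09375.

0.09375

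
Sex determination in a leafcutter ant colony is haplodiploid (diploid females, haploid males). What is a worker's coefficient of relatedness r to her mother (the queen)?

One meiotic link between diploid queen and diploid daughter: r = 1/2.

0.5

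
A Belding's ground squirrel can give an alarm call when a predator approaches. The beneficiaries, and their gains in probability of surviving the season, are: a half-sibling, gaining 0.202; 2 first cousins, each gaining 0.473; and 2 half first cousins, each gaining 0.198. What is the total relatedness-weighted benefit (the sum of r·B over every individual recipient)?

r to a half-sibling = 0.25 (half-sibs share one parent — one path of length 2: r = (1/2)^2 = 1/4).
r to a first cousin = 1/8 (first cousins share one grandparent pair — two paths of length 4: r = 2·(1/2)^4 = 1/8).
r to a half first cousin = 1/16 (half first cousins share one grandparent — one path of length 4: r = (1/2)^4 = 1/16).
Summing one r·B term per recipient: 1·0.25·0.202 + 2·0.125·0.473 + 2·0.0625·0.198 = 0.1935.

0.1935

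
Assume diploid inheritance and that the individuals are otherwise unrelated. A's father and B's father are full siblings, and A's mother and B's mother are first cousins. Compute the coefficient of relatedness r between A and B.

Independent pedigree routes through distinct common ancestors add.
A and B are related in two ways: first cousins through their fathers (r = 1/8) and second cousins through their mothers (r = 1/32).
r = 1/8 + 1/32 = 0.15625.

0.15625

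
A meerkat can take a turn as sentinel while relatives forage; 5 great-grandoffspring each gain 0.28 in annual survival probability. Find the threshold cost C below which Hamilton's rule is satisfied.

r to a great-grandoffspring = 1/8 (three parent–offspring links: r = (1/2)^3 = 1/8).
Hamilton's rule: n·r·B > C, so the trait is favored while C < n·r·B = 5·0.125·0.28 = 0.175.

0.175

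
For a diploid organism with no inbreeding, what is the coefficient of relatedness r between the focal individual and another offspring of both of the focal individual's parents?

0.5

Each parent–offspring link contributes a factor of 1/2, and independent paths through distinct common ancestors add.
Full sibs share both parents — two paths of length 2: r = 2·(1/2)^2 = 1/2.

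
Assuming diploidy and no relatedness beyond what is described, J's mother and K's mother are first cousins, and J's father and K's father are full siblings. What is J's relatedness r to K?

With two independent routes of shared ancestry, r is the sum of the two contributions.
J and K are related in two ways: second cousins through their mothers (r = 1/32) and first cousins through their fathers (r = 1/8).
r = 1/32 + 1/8 = 5/32 = 0.15625.

0.15625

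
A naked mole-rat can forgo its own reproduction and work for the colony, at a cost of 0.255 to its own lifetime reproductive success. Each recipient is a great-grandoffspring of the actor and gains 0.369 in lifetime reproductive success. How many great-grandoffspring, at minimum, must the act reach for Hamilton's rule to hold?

r to a great-grandoffspring = 0.125 (three parent–offspring links: r = (1/2)^3 = 1/8).
Hamilton's rule: n·r·B > C  ⇒  n > C/(r·B) = 0.255/(0.125·0.369) = 5.528.
The smallest integer exceeding 5.528 is 6.

6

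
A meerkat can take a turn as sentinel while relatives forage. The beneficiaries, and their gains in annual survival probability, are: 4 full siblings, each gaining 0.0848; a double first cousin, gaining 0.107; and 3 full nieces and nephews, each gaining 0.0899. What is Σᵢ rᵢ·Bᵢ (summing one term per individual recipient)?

r to a full sibling = 0.5 (full sibs share both parents — two paths of length 2: r = 2·(1/2)^2 = 1/2).
r to a double first cousin = 1/4 (double first cousins share both grandparent pairs — four paths of length 4: r = 4·(1/2)^4 = 1/4).
r to a full niece or nephew = 1/4 (full aunt/uncle↔niece/nephew: two paths of length 3 through the shared grandparent pair: r = 2·(1/2)^3 = 1/4).
Summing one r·B term per recipient: 4·0.5·0.0848 + 1·0.25·0.107 + 3·0.25·0.0899 = 0.263775.

0.263775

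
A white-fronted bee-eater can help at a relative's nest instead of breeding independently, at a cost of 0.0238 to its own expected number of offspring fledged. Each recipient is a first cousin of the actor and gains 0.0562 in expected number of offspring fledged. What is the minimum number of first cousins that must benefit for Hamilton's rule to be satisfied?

4

r to a first cousin = 0.125 (first cousins share one grandparent pair — two paths of length 4: r = 2·(1/2)^4 = 1/8).
Hamilton's rule: n·r·B > C  ⇒  n > C/(r·B) = 0.0238/(0.125·0.0562) = 3.388.
The smallest integer exceeding 3.388 is 4.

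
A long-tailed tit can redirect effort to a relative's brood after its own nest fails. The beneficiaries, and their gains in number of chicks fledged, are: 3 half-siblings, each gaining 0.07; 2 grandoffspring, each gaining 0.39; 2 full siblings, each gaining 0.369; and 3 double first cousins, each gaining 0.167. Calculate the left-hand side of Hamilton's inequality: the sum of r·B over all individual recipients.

0.74175

r to a half-sibling = 1/4 (half-sibs share one parent — one path of length 2: r = (1/2)^2 = 1/4).
r to a grandoffspring = 1/4 (two parent–offspring links: r = (1/2)^2 = 1/4).
r to a full sibling = 0.5 (full sibs share both parents — two paths of length 2: r = 2·(1/2)^2 = 1/2).
r to a double first cousin = 1/4 (double first cousins share both grandparent pairs — four paths of length 4: r = 4·(1/2)^4 = 1/4).
Summing one r·B term per recipient: 3·0.25·0.07 + 2·0.25·0.39 + 2·0.5·0.369 + 3·0.25·0.167 = 0.74175.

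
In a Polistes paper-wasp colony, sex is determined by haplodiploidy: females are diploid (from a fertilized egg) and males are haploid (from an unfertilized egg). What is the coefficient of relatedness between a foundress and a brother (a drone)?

Her haploid brother carries none of their father's genes and a random half of their mother's genome; that half matches the maternal half of her own genome with probability 1/2: r = 1/2 · 1/2 = 1/4.

0.25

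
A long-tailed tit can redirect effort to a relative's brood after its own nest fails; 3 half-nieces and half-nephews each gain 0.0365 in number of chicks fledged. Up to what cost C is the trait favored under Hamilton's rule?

0.0136875

r to a half-niece or half-nephew = 1/8 (half-aunt/uncle↔niece/nephew: one path of length 3: r = (1/2)^3 = 1/8).
Hamilton's rule: n·r·B > C, so the trait is favored while C < n·r·B = 3·0.125·0.0365 = 0.0136875.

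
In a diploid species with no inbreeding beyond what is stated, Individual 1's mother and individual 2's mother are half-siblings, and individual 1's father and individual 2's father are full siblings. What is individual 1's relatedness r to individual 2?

With two independent routes of shared ancestry, r is the sum of the two contributions.
Individual 1 and individual 2 are related in two ways: half first cousins through their mothers (r = 1/16) and first cousins through their fathers (r = 1/8).
r = 1/16 + 1/8 = 3/16 = 0.1875.

0.1875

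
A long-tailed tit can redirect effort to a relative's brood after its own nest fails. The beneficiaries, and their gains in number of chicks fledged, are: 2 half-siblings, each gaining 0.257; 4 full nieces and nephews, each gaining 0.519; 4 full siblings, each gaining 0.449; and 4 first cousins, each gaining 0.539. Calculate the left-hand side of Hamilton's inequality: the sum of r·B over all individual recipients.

r to a half-sibling = 1/4 (half-sibs share one parent — one path of length 2: r = (1/2)^2 = 1/4).
r to a full niece or nephew = 0.25 (full aunt/uncle↔niece/nephew: two paths of length 3 through the shared grandparent pair: r = 2·(1/2)^3 = 1/4).
r to a full sibling = 0.5 (full sibs share both parents — two paths of length 2: r = 2·(1/2)^2 = 1/2).
r to a first cousin = 1/8 (first cousins share one grandparent pair — two paths of length 4: r = 2·(1/2)^4 = 1/8).
Summing one r·B term per recipient: 2·0.25·0.257 + 4·0.25·0.519 + 4·0.5·0.449 + 4·0.125·0.539 = 1.815.

1.815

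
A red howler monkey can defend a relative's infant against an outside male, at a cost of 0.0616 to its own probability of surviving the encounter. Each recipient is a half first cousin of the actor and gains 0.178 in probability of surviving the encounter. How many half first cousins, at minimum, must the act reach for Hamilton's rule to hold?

r to a half first cousin = 1/16 (half first cousins share one grandparent — one path of length 4: r = (1/2)^4 = 1/16).
Hamilton's rule: n·r·B > C  ⇒  n > C/(r·B) = 0.0616/(0.0625·0.178) = 5.537.
The smallest integer exceeding 5.537 is 6.

6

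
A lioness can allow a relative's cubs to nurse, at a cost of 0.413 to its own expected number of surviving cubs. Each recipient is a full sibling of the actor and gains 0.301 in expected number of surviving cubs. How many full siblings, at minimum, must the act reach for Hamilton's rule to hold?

r to a full sibling = 1/2 (full sibs share both parents — two paths of length 2: r = 2·(1/2)^2 = 1/2).
Hamilton's rule: n·r·B > C  ⇒  n > C/(r·B) = 0.413/(0.5·0.301) = 2.744.
The smallest integer exceeding 2.744 is 3.

3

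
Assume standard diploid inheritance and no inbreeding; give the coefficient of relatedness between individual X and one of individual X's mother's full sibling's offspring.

Each parent–offspring link contributes a factor of 1/2, and independent paths through distinct common ancestors add.
First cousins share one grandparent pair — two paths of length 4: r = 2·(1/2)^4 = 1/8.

0.125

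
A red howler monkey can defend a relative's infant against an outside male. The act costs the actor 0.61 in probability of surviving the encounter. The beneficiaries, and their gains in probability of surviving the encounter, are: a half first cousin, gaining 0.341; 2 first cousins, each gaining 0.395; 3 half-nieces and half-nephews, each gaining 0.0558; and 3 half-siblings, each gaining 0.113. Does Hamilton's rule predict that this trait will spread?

No

Hamilton's rule: the trait is favored when the sum of r·B over every recipient exceeds the actor's cost C.
r to a half first cousin = 0.0625 (half first cousins share one grandparent — one path of length 4: r = (1/2)^4 = 1/16).
r to a first cousin = 1/8 (first cousins share one grandparent pair — two paths of length 4: r = 2·(1/2)^4 = 1/8).
r to a half-niece or half-nephew = 1/8 (half-aunt/uncle↔niece/nephew: one path of length 3: r = (1/2)^3 = 1/8).
r to a half-sibling = 0.25 (half-sibs share one parent — one path of length 2: r = (1/2)^2 = 1/4).
Summing one r·B term per recipient: 1·0.0625·0.341 + 2·0.125·0.395 + 3·0.125·0.0558 + 3·0.25·0.113 = 0.2257375.
0.2257375 < 0.61: the indirect benefit is less than the cost.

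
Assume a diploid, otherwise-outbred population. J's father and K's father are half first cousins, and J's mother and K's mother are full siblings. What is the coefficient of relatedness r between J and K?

0.140625

Relatedness sums over independent paths through distinct common ancestors.
J and K are related in two ways: half second cousins through their fathers (r = 1/64) and first cousins through their mothers (r = 1/8).
r = 1/64 + 1/8 = 0.140625.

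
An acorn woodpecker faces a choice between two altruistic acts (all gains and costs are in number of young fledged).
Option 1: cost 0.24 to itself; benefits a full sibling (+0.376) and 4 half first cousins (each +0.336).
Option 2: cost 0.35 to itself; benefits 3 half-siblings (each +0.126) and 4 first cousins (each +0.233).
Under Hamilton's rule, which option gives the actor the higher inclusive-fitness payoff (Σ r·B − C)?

Option 1

Option 1: r to a full sibling = 0.5.
Option 1: r to a half first cousin = 0.0625.
Option 1: Σ r·B − C = (1·0.5·0.376 + 4·0.0625·0.336) − 0.24 = 0.032.
Option 2: r to a half-sibling = 0.25.
Option 2: r to a first cousin = 0.125.
Option 2: Σ r·B − C = (3·0.25·0.126 + 4·0.125·0.233) − 0.35 = -0.139.
Option 1 has the higher net inclusive-fitness payoff.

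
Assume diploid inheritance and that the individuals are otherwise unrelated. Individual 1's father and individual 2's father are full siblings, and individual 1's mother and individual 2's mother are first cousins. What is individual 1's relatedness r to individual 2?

Wright's path rule: contributions from independent ancestry routes add.
Individual 1 and individual 2 are related in two ways: first cousins through their fathers (r = 1/8) and second cousins through their mothers (r = 1/32).
r = 1/8 + 1/32 = 5/32 = 0.15625.

0.15625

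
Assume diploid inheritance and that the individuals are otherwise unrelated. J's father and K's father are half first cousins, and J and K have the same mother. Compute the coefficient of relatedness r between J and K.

0.265625

Independent pedigree routes through distinct common ancestors add.
J and K are related in two ways: half second cousins through their fathers (r = 1/64) and half-sibs through their shared mother (r = 1/4).
r = 1/64 + 1/4 = 17/64 = 0.265625.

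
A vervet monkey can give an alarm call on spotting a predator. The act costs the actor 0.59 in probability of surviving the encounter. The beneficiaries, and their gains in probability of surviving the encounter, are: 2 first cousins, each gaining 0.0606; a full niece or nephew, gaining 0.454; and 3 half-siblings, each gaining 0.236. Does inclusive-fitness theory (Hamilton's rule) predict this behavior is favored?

No

Hamilton's rule: the trait is favored when the sum of r·B over every recipient exceeds the actor's cost C.
r to a first cousin = 0.125 (first cousins share one grandparent pair — two paths of length 4: r = 2·(1/2)^4 = 1/8).
r to a full niece or nephew = 1/4 (full aunt/uncle↔niece/nephew: two paths of length 3 through the shared grandparent pair: r = 2·(1/2)^3 = 1/4).
r to a half-sibling = 0.25 (half-sibs share one parent — one path of length 2: r = (1/2)^2 = 1/4).
Summing one r·B term per recipient: 2·0.125·0.0606 + 1·0.25·0.454 + 3·0.25·0.236 = 0.30565.
0.30565 < 0.59: the indirect benefit is less than the cost.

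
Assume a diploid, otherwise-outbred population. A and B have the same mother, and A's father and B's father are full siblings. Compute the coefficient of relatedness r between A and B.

With two independent routes of shared ancestry, r is the sum of the two contributions.
A and B are related in two ways: half-sibs through their shared mother (r = 1/4) and first cousins through their fathers (r = 1/8).
r = 1/4 + 1/8 = 0.375.

0.375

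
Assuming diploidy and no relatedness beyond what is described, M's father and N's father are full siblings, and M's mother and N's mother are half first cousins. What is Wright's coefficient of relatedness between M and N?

0.140625

Wright's path rule: contributions from independent ancestry routes add.
M and N are related in two ways: first cousins through their fathers (r = 1/8) and half second cousins through their mothers (r = 1/64).
r = 1/8 + 1/64 = 0.140625.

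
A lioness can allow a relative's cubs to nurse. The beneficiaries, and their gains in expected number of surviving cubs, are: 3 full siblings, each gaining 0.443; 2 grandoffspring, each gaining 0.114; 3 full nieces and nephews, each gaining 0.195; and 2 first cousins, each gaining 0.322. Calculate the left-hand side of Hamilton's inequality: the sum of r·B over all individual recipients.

0.94825

r to a full sibling = 1/2 (full sibs share both parents — two paths of length 2: r = 2·(1/2)^2 = 1/2).
r to a grandoffspring = 0.25 (two parent–offspring links: r = (1/2)^2 = 1/4).
r to a full niece or nephew = 0.25 (full aunt/uncle↔niece/nephew: two paths of length 3 through the shared grandparent pair: r = 2·(1/2)^3 = 1/4).
r to a first cousin = 1/8 (first cousins share one grandparent pair — two paths of length 4: r = 2·(1/2)^4 = 1/8).
Summing one r·B term per recipient: 3·0.5·0.443 + 2·0.25·0.114 + 3·0.25·0.195 + 2·0.125·0.322 = 0.94825.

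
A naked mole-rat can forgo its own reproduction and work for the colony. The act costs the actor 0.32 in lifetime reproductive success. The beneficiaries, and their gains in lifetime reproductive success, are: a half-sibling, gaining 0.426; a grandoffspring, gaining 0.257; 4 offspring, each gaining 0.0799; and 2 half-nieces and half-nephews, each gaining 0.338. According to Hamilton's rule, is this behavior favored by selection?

Yes

Hamilton's rule: the trait is favored when the sum of r·B over every recipient exceeds the actor's cost C.
r to a half-sibling = 1/4 (half-sibs share one parent — one path of length 2: r = (1/2)^2 = 1/4).
r to a grandoffspring = 0.25 (two parent–offspring links: r = (1/2)^2 = 1/4).
r to an offspring = 1/2 (one parent–offspring link: r = (1/2)^1 = 1/2).
r to a half-niece or half-nephew = 0.125 (half-aunt/uncle↔niece/nephew: one path of length 3: r = (1/2)^3 = 1/8).
Summing one r·B term per recipient: 1·0.25·0.426 + 1·0.25·0.257 + 4·0.5·0.0799 + 2·0.125·0.338 = 0.41505.
0.41505 > 0.32: the indirect benefit exceeds the cost.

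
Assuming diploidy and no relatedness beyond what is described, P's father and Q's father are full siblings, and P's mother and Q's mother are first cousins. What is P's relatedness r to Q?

Independent pedigree routes through distinct common ancestors add.
P and Q are related in two ways: first cousins through their fathers (r = 1/8) and second cousins through their mothers (r = 1/32).
r = 1/8 + 1/32 = 5/32 = 0.15625.

0.15625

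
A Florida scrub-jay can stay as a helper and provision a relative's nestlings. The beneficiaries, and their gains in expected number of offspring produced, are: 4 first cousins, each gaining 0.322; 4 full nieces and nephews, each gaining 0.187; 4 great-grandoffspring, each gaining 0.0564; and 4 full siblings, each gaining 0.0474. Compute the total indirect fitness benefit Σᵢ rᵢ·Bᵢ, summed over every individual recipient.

r to a first cousin = 1/8 (first cousins share one grandparent pair — two paths of length 4: r = 2·(1/2)^4 = 1/8).
r to a full niece or nephew = 1/4 (full aunt/uncle↔niece/nephew: two paths of length 3 through the shared grandparent pair: r = 2·(1/2)^3 = 1/4).
r to a great-grandoffspring = 0.125 (three parent–offspring links: r = (1/2)^3 = 1/8).
r to a full sibling = 1/2 (full sibs share both parents — two paths of length 2: r = 2·(1/2)^2 = 1/2).
Summing one r·B term per recipient: 4·0.125·0.322 + 4·0.25·0.187 + 4·0.125·0.0564 + 4·0.5·0.0474 = 0.471.

0.471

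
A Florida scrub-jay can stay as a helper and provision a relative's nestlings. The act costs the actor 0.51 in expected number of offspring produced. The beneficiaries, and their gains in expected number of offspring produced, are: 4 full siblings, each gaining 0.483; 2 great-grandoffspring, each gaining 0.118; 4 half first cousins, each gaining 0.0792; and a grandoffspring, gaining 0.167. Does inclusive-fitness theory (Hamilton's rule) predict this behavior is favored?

Hamilton's rule: the trait is favored when the sum of r·B over every recipient exceeds the actor's cost C.
r to a full sibling = 1/2 (full sibs share both parents — two paths of length 2: r = 2·(1/2)^2 = 1/2).
r to a great-grandoffspring = 0.125 (three parent–offspring links: r = (1/2)^3 = 1/8).
r to a half first cousin = 0.0625 (half first cousins share one grandparent — one path of length 4: r = (1/2)^4 = 1/16).
r to a grandoffspring = 1/4 (two parent–offspring links: r = (1/2)^2 = 1/4).
Summing one r·B term per recipient: 4·0.5·0.483 + 2·0.125·0.118 + 4·0.0625·0.0792 + 1·0.25·0.167 = 1.05705.
1.05705 > 0.51: the indirect benefit exceeds the cost.

Yes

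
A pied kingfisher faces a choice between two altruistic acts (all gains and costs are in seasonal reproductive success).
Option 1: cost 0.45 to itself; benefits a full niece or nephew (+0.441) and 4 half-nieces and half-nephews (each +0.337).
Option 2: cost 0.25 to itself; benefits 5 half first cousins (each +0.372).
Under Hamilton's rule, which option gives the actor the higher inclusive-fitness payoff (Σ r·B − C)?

Option 1: r to a full niece or nephew = 0.25.
Option 1: r to a half-niece or half-nephew = 0.125.
Option 1: Σ r·B − C = (1·0.25·0.441 + 4·0.125·0.337) − 0.45 = -0.17125.
Option 2: r to a half first cousin = 0.0625.
Option 2: Σ r·B − C = (5·0.0625·0.372) − 0.25 = -0.13375.
Option 2 has the higher net inclusive-fitness payoff.

Option 2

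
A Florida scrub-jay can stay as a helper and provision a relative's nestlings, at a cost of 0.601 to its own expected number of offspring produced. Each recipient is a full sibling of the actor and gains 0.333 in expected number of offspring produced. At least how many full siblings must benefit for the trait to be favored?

4

r to a full sibling = 1/2 (full sibs share both parents — two paths of length 2: r = 2·(1/2)^2 = 1/2).
Hamilton's rule: n·r·B > C  ⇒  n > C/(r·B) = 0.601/(0.5·0.333) = 3.61.
The smallest integer exceeding 3.61 is 4.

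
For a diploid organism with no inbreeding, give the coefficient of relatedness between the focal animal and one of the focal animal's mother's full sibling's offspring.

0.125

Each parent–offspring link contributes a factor of 1/2, and independent paths through distinct common ancestors add.
First cousins share one grandparent pair — two paths of length 4: r = 2·(1/2)^4 = 1/8.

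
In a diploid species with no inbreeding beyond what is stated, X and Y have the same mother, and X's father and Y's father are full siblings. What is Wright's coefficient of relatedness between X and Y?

0.375

Independent pedigree routes through distinct common ancestors add.
X and Y are related in two ways: half-sibs through their shared mother (r = 1/4) and first cousins through their fathers (r = 1/8).
r = 1/4 + 1/8 = 3/8 = 0.375.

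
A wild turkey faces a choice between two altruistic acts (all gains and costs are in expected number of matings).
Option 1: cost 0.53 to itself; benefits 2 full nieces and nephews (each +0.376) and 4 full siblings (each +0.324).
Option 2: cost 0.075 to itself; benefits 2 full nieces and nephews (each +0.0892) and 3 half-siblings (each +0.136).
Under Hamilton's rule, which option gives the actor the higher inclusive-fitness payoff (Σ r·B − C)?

Option 1: r to a full niece or nephew = 0.25.
Option 1: r to a full sibling = 0.5.
Option 1: Σ r·B − C = (2·0.25·0.376 + 4·0.5·0.324) − 0.53 = 0.306.
Option 2: r to a full niece or nephew = 0.25.
Option 2: r to a half-sibling = 0.25.
Option 2: Σ r·B − C = (2·0.25·0.0892 + 3·0.25·0.136) − 0.075 = 0.0716.
Option 1 has the higher net inclusive-fitness payoff.

Option 1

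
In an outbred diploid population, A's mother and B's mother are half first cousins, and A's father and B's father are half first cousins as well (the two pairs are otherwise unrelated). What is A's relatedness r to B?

0.03125

With two independent routes of shared ancestry, r is the sum of the two contributions.
A and B are related in two ways: half second cousins through their mothers (r = 1/64) and half second cousins through their fathers (r = 1/64).
r = 1/64 + 1/64 = 1/32 = 0.03125.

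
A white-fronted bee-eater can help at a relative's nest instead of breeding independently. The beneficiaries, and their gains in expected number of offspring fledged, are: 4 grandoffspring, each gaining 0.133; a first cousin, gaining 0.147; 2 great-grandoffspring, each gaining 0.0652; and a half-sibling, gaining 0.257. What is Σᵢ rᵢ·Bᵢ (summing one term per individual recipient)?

0.231925

r to a grandoffspring = 0.25 (two parent–offspring links: r = (1/2)^2 = 1/4).
r to a first cousin = 1/8 (first cousins share one grandparent pair — two paths of length 4: r = 2·(1/2)^4 = 1/8).
r to a great-grandoffspring = 0.125 (three parent–offspring links: r = (1/2)^3 = 1/8).
r to a half-sibling = 1/4 (half-sibs share one parent — one path of length 2: r = (1/2)^2 = 1/4).
Summing one r·B term per recipient: 4·0.25·0.133 + 1·0.125·0.147 + 2·0.125·0.0652 + 1·0.25·0.257 = 0.231925.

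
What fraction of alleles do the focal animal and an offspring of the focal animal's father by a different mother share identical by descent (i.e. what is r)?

0.25

Each parent–offspring link contributes a factor of 1/2, and independent paths through distinct common ancestors add.
Half-sibs share one parent — one path of length 2: r = (1/2)^2 = 1/4.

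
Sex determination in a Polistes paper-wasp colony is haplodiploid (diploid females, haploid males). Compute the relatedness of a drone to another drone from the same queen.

Haploid brothers each carry a random half of the queen's diploid genome, so on average they share half: r = 1/2.

0.5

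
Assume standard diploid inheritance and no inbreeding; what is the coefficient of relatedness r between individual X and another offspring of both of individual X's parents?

Each parent–offspring link contributes a factor of 1/2, and independent paths through distinct common ancestors add.
Full sibs share both parents — two paths of length 2: r = 2·(1/2)^2 = 1/2.

0.5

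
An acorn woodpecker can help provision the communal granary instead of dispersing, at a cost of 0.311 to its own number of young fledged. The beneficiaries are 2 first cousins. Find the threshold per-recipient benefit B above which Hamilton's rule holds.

1.244

r to a first cousin = 1/8 (first cousins share one grandparent pair — two paths of length 4: r = 2·(1/2)^4 = 1/8).
Hamilton's rule with n recipients of equal r: n·r·B > C, so B > C/(n·r) = 0.311/(2·0.125) = 1.244.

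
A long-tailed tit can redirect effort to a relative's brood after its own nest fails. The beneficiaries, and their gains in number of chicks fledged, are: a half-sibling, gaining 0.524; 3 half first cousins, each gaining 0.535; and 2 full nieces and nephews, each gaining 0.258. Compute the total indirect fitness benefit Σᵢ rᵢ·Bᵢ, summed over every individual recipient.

0.3603125

r to a half-sibling = 0.25 (half-sibs share one parent — one path of length 2: r = (1/2)^2 = 1/4).
r to a half first cousin = 1/16 (half first cousins share one grandparent — one path of length 4: r = (1/2)^4 = 1/16).
r to a full niece or nephew = 1/4 (full aunt/uncle↔niece/nephew: two paths of length 3 through the shared grandparent pair: r = 2·(1/2)^3 = 1/4).
Summing one r·B term per recipient: 1·0.25·0.524 + 3·0.0625·0.535 + 2·0.25·0.258 = 0.3603125.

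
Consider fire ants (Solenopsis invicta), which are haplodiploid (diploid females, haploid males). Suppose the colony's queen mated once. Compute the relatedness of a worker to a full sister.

0.75

Haplodiploid full sisters inherit their father's entire haploid genome identically (contributing 1/2) and on average half of their mother's contribution (1/2 · 1/2 = 1/4); r = 1/2 + 1/4 = 3/4.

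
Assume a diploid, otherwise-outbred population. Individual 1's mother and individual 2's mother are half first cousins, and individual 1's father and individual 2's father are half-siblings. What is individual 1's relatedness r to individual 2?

0.078125

Independent pedigree routes through distinct common ancestors add.
Individual 1 and individual 2 are related in two ways: half second cousins through their mothers (r = 1/64) and half first cousins through their fathers (r = 1/16).
r = 1/64 + 1/16 = 0.078125.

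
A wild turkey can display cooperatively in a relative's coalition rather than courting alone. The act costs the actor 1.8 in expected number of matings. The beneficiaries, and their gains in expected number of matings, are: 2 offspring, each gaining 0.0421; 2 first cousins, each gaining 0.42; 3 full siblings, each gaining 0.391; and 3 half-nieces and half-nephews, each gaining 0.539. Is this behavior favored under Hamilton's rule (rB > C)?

Hamilton's rule: the trait is favored when the sum of r·B over every recipient exceeds the actor's cost C.
r to an offspring = 1/2 (one parent–offspring link: r = (1/2)^1 = 1/2).
r to a first cousin = 0.125 (first cousins share one grandparent pair — two paths of length 4: r = 2·(1/2)^4 = 1/8).
r to a full sibling = 1/2 (full sibs share both parents — two paths of length 2: r = 2·(1/2)^2 = 1/2).
r to a half-niece or half-nephew = 1/8 (half-aunt/uncle↔niece/nephew: one path of length 3: r = (1/2)^3 = 1/8).
Summing one r·B term per recipient: 2·0.5·0.0421 + 2·0.125·0.42 + 3·0.5·0.391 + 3·0.125·0.539 = 0.935725.
0.935725 < 1.8: the indirect benefit is less than the cost.

No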